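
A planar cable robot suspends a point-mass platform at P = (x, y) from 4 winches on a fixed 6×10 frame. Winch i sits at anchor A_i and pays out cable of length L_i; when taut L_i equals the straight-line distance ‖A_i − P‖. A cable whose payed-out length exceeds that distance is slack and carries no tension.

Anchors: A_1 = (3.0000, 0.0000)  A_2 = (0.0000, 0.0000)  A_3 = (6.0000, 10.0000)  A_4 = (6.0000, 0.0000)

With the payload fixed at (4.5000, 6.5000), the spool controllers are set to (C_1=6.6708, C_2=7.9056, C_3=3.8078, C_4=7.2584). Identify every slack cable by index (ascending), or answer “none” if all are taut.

4

cable 1: √((-1.5000)²+(-6.5000)²)=6.6708, C_1=6.6708: taut
cable 2: √((-4.5000)²+(-6.5000)²)=7.9057, C_2=7.9056: taut
cable 3: √((1.5000)²+(3.5000)²)=3.8079, C_3=3.8078: taut
cable 4: √((1.5000)²+(-6.5000)²)=6.6708, C_4=7.2584: slack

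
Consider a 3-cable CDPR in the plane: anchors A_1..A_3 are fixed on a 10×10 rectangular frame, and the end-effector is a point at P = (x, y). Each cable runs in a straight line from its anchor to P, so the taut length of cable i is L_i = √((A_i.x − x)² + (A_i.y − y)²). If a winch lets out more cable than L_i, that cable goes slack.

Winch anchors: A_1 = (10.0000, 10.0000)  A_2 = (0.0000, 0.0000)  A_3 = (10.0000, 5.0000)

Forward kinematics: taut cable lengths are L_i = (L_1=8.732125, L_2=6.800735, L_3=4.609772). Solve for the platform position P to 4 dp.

each cable: (A_i−P)·(A_i−P) = L_i²; let k_i = ‖A_i‖²−L_i²
k_1 = 100.0000+100.0000−76.2500 = 123.7500
row 1: 20.0000x + 20.0000y = 170.0000  (k_2=-46.2500)
row 2: 0.0000x + 10.0000y = 20.0000  (k_3=103.7500)
Cramer on rows 1–2 → x = 6.5000, y = 2.0000

(6.5000, 2.0000)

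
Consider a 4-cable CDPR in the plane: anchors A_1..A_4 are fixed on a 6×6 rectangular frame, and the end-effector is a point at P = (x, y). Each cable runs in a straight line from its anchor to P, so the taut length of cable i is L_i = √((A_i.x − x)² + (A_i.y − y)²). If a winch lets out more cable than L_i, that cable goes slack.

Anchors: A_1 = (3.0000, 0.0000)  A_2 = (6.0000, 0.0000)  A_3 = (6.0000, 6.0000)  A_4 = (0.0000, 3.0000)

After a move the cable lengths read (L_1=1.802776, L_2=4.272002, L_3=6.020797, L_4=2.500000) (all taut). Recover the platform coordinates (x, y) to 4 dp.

(2.0000, 1.5000)

each cable: (A_i−P)·(A_i−P) = L_i²; let k_i = ‖A_i‖²−L_i²
k_1 = 9.0000+0.0000−3.2500 = 5.7500
row 1: -6.0000x + 0.0000y = -12.0000  (k_2=17.7500)
row 2: -6.0000x − 12.0000y = -30.0000  (k_3=35.7500)
row 3: 6.0000x − 6.0000y = 3.0000  (k_4=2.7500)
Cramer on rows 1–2 → x = 2.0000, y = 1.5000
check cable 4: ‖A_4−P‖² = 6.2500 ≈ L_4² = 6.2500 ✓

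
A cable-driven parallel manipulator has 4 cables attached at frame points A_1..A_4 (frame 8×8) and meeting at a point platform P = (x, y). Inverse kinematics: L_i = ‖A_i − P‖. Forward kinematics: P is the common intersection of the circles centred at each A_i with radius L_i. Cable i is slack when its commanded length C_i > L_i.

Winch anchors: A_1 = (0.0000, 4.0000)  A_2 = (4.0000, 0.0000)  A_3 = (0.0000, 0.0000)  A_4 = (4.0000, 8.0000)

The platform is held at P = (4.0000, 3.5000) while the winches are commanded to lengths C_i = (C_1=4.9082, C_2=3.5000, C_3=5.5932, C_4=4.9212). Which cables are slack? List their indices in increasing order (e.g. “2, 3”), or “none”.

1, 3, 4

cable 1: L_1 = ‖A_1−P‖ = 4.0311;  C_1 = 4.9082 → slack
cable 2: L_2 = ‖A_2−P‖ = 3.5000;  C_2 = 3.5000 → taut
cable 3: L_3 = ‖A_3−P‖ = 5.3151;  C_3 = 5.5932 → slack
cable 4: L_4 = ‖A_4−P‖ = 4.5000;  C_4 = 4.9212 → slack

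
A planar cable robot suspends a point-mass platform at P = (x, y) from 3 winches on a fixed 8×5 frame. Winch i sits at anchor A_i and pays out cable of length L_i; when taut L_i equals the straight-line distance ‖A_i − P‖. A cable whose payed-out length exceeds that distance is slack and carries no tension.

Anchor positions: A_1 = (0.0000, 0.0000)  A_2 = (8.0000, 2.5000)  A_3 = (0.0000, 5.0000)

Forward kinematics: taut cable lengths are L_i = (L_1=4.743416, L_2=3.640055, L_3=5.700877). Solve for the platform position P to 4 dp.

(4.5000, 1.5000)

expand ‖A_i−P‖²=L_i² and subtract eq 1 (q_i ≔ ‖A_i‖²−L_i²)
q_1 = 0.0000+0.0000−22.5000 = -22.5000
eq1−eq2 → [-16.0000  -5.0000]·P = -79.5000
eq1−eq3 → [0.0000  -10.0000]·P = -15.0000
2×2 solve → P = (4.5000, 1.5000)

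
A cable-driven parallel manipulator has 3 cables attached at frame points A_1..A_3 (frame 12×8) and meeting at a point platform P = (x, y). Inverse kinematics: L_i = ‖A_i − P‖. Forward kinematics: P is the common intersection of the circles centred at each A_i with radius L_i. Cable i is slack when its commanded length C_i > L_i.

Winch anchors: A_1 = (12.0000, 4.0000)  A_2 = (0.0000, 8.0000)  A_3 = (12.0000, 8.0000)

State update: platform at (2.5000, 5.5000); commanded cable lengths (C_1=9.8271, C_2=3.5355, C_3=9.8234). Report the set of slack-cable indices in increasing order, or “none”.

cable 1: √((9.5000)²+(-1.5000)²)=9.6177, C_1=9.8271: slack
cable 2: √((-2.5000)²+(2.5000)²)=3.5355, C_2=3.5355: taut
cable 3: √((9.5000)²+(2.5000)²)=9.8234, C_3=9.8234: taut

1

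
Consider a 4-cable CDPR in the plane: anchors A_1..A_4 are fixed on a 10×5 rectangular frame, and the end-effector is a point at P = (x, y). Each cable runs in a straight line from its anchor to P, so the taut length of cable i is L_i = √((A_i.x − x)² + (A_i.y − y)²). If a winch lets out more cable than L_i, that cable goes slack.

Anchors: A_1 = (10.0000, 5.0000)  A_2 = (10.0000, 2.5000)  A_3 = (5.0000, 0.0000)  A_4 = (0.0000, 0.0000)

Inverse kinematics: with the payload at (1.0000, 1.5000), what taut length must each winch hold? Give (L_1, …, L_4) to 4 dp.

L_1: Δ = A_1−P = (9.0000, 3.5000) → ‖Δ‖ = √93.2500 = 9.6566
L_2: Δ = A_2−P = (9.0000, 1.0000) → ‖Δ‖ = √82.0000 = 9.0554
L_3: Δ = A_3−P = (4.0000, -1.5000) → ‖Δ‖ = √18.2500 = 4.2720
L_4: Δ = A_4−P = (-1.0000, -1.5000) → ‖Δ‖ = √3.2500 = 1.8028

(9.6566, 9.0554, 4.2720, 1.8028)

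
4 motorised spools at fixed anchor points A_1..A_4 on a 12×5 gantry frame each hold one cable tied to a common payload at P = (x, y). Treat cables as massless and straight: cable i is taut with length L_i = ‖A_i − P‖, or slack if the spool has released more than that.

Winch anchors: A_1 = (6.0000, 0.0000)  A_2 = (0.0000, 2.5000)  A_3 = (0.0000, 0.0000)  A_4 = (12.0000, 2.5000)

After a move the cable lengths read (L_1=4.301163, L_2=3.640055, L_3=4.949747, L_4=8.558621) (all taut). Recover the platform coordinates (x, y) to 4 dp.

expand ‖A_i−P‖²=L_i² and subtract eq 1 (c_i ≔ ‖A_i‖²−L_i²)
c_1 = 36.0000+0.0000−18.5000 = 17.5000
eq1−eq2 → [12.0000  -5.0000]·P = 24.5000
eq1−eq3 → [12.0000  0.0000]·P = 42.0000
eq1−eq4 → [-12.0000  -5.0000]·P = -59.5000
2×2 solve → P = (3.5000, 3.5000)
check cable 4: ‖A_4−P‖² = 73.2500 ≈ L_4² = 73.2500 ✓

(3.5000, 3.5000)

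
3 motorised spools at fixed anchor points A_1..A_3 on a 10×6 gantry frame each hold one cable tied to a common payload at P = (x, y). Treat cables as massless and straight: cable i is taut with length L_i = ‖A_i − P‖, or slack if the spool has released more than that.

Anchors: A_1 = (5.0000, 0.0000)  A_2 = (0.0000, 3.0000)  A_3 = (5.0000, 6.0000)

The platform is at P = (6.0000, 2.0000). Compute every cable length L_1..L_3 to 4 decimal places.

L_1 = √((5.0000−6.0000)² + (0.0000−2.0000)²) = 2.2361
L_2 = √((0.0000−6.0000)² + (3.0000−2.0000)²) = 6.0828
L_3 = √((5.0000−6.0000)² + (6.0000−2.0000)²) = 4.1231

(2.2361, 6.0828, 4.1231)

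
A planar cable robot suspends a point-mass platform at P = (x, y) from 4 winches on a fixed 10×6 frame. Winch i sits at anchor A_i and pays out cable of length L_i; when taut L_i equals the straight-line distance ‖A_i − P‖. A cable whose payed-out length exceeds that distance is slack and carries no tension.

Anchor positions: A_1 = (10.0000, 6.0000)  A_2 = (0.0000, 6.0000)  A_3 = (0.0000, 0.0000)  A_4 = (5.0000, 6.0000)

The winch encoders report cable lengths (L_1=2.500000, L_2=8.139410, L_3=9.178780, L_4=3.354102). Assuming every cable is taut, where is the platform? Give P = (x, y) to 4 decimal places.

expand ‖A_i−P‖²=L_i² and subtract eq 1 (q_i ≔ ‖A_i‖²−L_i²)
q_1 = 100.0000+36.0000−6.2500 = 129.7500
eq1−eq2 → [20.0000  0.0000]·P = 160.0000
eq1−eq3 → [20.0000  12.0000]·P = 214.0000
eq1−eq4 → [10.0000  0.0000]·P = 80.0000
2×2 solve → P = (8.0000, 4.5000)
check cable 4: ‖A_4−P‖² = 11.2500 ≈ L_4² = 11.2500 ✓

(8.0000, 4.5000)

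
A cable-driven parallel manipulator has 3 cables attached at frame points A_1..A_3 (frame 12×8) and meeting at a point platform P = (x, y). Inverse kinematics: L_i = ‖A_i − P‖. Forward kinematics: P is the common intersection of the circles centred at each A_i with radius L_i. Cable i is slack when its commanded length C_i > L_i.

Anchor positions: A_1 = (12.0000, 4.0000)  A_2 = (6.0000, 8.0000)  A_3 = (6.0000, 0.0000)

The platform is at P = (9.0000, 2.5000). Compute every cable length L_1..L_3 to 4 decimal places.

cable 1: Δx=3.0000, Δy=1.5000; L_1 = √(Δx²+Δy²) = 3.3541
cable 2: Δx=-3.0000, Δy=5.5000; L_2 = √(Δx²+Δy²) = 6.2650
cable 3: Δx=-3.0000, Δy=-2.5000; L_3 = √(Δx²+Δy²) = 3.9051

(3.3541, 6.2650, 3.9051)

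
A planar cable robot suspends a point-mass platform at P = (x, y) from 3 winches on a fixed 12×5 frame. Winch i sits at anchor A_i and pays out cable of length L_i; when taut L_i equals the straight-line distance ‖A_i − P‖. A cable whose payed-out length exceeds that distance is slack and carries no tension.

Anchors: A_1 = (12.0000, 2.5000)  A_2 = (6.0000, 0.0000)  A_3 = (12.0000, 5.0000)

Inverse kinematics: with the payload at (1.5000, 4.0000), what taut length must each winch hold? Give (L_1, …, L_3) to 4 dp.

(10.6066, 6.0208, 10.5475)

L_1 = √((12.0000−1.5000)² + (2.5000−4.0000)²) = 10.6066
L_2 = √((6.0000−1.5000)² + (0.0000−4.0000)²) = 6.0208
L_3 = √((12.0000−1.5000)² + (5.0000−4.0000)²) = 10.5475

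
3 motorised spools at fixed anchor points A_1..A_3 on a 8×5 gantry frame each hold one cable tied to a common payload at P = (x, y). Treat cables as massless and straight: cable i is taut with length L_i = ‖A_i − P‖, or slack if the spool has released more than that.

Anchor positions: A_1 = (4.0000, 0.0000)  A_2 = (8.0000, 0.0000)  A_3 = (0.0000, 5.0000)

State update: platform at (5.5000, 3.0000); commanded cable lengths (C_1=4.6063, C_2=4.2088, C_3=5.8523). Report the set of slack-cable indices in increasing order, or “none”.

cable 1: √((-1.5000)²+(-3.0000)²)=3.3541, C_1=4.6063: slack
cable 2: √((2.5000)²+(-3.0000)²)=3.9051, C_2=4.2088: slack
cable 3: √((-5.5000)²+(2.0000)²)=5.8523, C_3=5.8523: taut

1, 2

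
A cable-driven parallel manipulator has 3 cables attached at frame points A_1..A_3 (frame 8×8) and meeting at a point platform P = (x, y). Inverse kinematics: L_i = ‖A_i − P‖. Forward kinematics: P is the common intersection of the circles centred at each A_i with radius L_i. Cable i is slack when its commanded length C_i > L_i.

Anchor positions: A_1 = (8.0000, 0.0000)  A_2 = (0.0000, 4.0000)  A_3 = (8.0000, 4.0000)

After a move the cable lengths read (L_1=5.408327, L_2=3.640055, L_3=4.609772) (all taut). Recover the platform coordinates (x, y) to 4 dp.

(3.5000, 3.0000)

circle eqns → linear via eq_j − eq_1; set k_j = A_j·A_j − L_j²
k_1 = 64.0000+0.0000−29.2500 = 34.7500
16.0000·x − 8.0000·y = k_1−k_2 = 32.0000
0.0000·x − 8.0000·y = k_1−k_3 = -24.0000
solve first two rows → x=3.5000, y=3.0000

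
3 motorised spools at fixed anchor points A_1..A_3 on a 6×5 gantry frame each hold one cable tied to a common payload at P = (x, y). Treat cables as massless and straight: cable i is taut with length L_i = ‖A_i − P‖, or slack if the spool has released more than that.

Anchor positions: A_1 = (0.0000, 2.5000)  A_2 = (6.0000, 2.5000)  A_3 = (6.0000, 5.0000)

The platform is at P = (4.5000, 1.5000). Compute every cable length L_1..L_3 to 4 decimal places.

(4.6098, 1.8028, 3.8079)

L_1: Δ = A_1−P = (-4.5000, 1.0000) → ‖Δ‖ = √21.2500 = 4.6098
L_2: Δ = A_2−P = (1.5000, 1.0000) → ‖Δ‖ = √3.2500 = 1.8028
L_3: Δ = A_3−P = (1.5000, 3.5000) → ‖Δ‖ = √14.5000 = 3.8079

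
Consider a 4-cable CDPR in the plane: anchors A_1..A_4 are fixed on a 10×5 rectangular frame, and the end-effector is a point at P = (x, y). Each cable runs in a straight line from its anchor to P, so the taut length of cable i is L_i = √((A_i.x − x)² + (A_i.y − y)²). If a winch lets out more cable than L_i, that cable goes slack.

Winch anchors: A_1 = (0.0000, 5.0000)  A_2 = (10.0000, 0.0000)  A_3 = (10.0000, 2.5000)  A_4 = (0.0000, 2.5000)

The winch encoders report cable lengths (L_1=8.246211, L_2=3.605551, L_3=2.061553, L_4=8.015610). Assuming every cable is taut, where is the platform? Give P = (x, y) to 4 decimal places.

(8.0000, 3.0000)

each cable: (A_i−P)·(A_i−P) = L_i²; let k_i = ‖A_i‖²−L_i²
k_1 = 0.0000+25.0000−68.0000 = -43.0000
row 1: -20.0000x + 10.0000y = -130.0000  (k_2=87.0000)
row 2: -20.0000x + 5.0000y = -145.0000  (k_3=102.0000)
row 3: 0.0000x + 5.0000y = 15.0000  (k_4=-58.0000)
Cramer on rows 1–2 → x = 8.0000, y = 3.0000
check cable 4: ‖A_4−P‖² = 64.2500 ≈ L_4² = 64.2500 ✓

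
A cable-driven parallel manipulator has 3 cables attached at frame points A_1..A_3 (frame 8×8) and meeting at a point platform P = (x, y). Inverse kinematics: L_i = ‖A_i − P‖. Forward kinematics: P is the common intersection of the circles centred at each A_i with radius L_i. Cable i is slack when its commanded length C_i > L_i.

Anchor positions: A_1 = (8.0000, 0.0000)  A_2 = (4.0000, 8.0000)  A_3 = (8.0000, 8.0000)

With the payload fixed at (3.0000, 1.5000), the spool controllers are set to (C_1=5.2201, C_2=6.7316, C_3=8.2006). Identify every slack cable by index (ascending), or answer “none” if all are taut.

i=1: geometric 5.2202 vs commanded 5.2201 ⇒ taut
i=2: geometric 6.5765 vs commanded 6.7316 ⇒ slack
i=3: geometric 8.2006 vs commanded 8.2006 ⇒ taut

2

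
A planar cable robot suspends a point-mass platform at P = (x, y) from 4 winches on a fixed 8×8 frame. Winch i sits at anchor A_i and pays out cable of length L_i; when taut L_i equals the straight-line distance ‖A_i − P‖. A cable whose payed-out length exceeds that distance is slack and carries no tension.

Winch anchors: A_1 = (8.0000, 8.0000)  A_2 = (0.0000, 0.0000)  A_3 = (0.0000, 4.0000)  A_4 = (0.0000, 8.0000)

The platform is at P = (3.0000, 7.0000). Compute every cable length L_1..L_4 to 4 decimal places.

(5.0990, 7.6158, 4.2426, 3.1623)

cable 1: Δx=5.0000, Δy=1.0000; L_1 = √(Δx²+Δy²) = 5.0990
cable 2: Δx=-3.0000, Δy=-7.0000; L_2 = √(Δx²+Δy²) = 7.6158
cable 3: Δx=-3.0000, Δy=-3.0000; L_3 = √(Δx²+Δy²) = 4.2426
cable 4: Δx=-3.0000, Δy=1.0000; L_4 = √(Δx²+Δy²) = 3.1623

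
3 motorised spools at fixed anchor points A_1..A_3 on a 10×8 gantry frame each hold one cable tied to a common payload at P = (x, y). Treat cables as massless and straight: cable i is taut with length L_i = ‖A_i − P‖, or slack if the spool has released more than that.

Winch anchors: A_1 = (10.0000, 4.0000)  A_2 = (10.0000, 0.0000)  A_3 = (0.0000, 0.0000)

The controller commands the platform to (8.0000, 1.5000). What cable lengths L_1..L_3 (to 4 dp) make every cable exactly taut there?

(3.2016, 2.5000, 8.1394)

L_1 = √((10.0000−8.0000)² + (4.0000−1.5000)²) = 3.2016
L_2 = √((10.0000−8.0000)² + (0.0000−1.5000)²) = 2.5000
L_3 = √((0.0000−8.0000)² + (0.0000−1.5000)²) = 8.1394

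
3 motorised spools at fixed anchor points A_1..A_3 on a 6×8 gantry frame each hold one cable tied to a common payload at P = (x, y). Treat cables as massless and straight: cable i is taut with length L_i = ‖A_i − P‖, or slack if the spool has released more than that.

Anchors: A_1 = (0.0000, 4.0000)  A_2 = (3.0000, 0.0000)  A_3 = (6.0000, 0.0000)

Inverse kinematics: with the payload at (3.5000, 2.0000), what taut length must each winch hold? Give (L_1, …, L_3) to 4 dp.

cable 1: Δx=-3.5000, Δy=2.0000; L_1 = √(Δx²+Δy²) = 4.0311
cable 2: Δx=-0.5000, Δy=-2.0000; L_2 = √(Δx²+Δy²) = 2.0616
cable 3: Δx=2.5000, Δy=-2.0000; L_3 = √(Δx²+Δy²) = 3.2016

(4.0311, 2.0616, 3.2016)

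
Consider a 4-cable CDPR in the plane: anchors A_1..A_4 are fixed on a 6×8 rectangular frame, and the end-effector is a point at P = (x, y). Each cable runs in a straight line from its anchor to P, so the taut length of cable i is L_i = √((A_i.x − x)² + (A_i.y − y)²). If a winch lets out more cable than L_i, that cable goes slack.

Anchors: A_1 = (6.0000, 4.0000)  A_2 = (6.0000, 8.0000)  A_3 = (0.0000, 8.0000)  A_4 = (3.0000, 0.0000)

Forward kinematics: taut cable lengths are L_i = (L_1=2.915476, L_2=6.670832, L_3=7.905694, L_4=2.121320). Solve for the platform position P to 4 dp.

(4.5000, 1.5000)

each cable: (A_i−P)·(A_i−P) = L_i²; let k_i = ‖A_i‖²−L_i²
k_1 = 36.0000+16.0000−8.5000 = 43.5000
row 1: 0.0000x − 8.0000y = -12.0000  (k_2=55.5000)
row 2: 12.0000x − 8.0000y = 42.0000  (k_3=1.5000)
row 3: 6.0000x + 8.0000y = 39.0000  (k_4=4.5000)
Cramer on rows 1–2 → x = 4.5000, y = 1.5000
check cable 4: ‖A_4−P‖² = 4.5000 ≈ L_4² = 4.5000 ✓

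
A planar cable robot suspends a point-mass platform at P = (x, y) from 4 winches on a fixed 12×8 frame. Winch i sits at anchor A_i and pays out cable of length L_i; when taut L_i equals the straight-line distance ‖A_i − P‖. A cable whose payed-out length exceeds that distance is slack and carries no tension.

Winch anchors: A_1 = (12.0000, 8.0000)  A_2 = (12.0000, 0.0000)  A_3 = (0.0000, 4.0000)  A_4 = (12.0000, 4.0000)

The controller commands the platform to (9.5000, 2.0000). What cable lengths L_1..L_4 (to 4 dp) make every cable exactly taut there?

cable 1: Δx=2.5000, Δy=6.0000; L_1 = √(Δx²+Δy²) = 6.5000
cable 2: Δx=2.5000, Δy=-2.0000; L_2 = √(Δx²+Δy²) = 3.2016
cable 3: Δx=-9.5000, Δy=2.0000; L_3 = √(Δx²+Δy²) = 9.7082
cable 4: Δx=2.5000, Δy=2.0000; L_4 = √(Δx²+Δy²) = 3.2016

(6.5000, 3.2016, 9.7082, 3.2016)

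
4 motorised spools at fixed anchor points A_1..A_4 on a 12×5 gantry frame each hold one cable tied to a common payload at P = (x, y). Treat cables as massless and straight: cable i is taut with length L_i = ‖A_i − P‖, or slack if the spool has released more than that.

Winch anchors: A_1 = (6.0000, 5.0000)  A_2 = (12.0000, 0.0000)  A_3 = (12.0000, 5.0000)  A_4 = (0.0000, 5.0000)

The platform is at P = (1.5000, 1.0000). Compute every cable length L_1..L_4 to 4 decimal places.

L_1 = √((6.0000−1.5000)² + (5.0000−1.0000)²) = 6.0208
L_2 = √((12.0000−1.5000)² + (0.0000−1.0000)²) = 10.5475
L_3 = √((12.0000−1.5000)² + (5.0000−1.0000)²) = 11.2361
L_4 = √((0.0000−1.5000)² + (5.0000−1.0000)²) = 4.2720

(6.0208, 10.5475, 11.2361, 4.2720)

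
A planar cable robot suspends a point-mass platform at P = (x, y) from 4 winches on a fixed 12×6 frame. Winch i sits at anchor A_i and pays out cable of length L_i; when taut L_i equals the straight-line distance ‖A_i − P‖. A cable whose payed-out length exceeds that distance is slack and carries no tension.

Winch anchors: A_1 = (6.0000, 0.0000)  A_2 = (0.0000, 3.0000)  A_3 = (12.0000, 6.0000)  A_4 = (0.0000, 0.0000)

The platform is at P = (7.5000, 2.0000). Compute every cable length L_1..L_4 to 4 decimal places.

cable 1: Δx=-1.5000, Δy=-2.0000; L_1 = √(Δx²+Δy²) = 2.5000
cable 2: Δx=-7.5000, Δy=1.0000; L_2 = √(Δx²+Δy²) = 7.5664
cable 3: Δx=4.5000, Δy=4.0000; L_3 = √(Δx²+Δy²) = 6.0208
cable 4: Δx=-7.5000, Δy=-2.0000; L_4 = √(Δx²+Δy²) = 7.7621

(2.5000, 7.5664, 6.0208, 7.7621)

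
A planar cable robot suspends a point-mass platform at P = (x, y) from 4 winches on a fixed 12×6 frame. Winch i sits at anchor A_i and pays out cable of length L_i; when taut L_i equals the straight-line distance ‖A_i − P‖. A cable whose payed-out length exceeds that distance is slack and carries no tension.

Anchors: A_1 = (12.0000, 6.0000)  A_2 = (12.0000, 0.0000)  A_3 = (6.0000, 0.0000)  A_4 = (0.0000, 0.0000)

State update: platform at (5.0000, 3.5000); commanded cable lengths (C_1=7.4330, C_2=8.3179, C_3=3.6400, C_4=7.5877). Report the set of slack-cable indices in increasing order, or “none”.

cable 1: √((7.0000)²+(2.5000)²)=7.4330, C_1=7.4330: taut
cable 2: √((7.0000)²+(-3.5000)²)=7.8262, C_2=8.3179: slack
cable 3: √((1.0000)²+(-3.5000)²)=3.6401, C_3=3.6400: taut
cable 4: √((-5.0000)²+(-3.5000)²)=6.1033, C_4=7.5877: slack

2, 4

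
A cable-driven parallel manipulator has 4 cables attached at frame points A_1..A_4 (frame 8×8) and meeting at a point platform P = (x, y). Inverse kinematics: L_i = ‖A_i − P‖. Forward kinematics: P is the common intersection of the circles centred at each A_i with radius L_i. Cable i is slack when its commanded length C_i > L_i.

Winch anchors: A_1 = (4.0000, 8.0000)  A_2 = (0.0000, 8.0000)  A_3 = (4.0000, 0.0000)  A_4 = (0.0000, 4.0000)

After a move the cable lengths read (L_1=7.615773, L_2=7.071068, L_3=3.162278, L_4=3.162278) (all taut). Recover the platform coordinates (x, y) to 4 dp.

(1.0000, 1.0000)

each cable: (A_i−P)·(A_i−P) = L_i²; let q_i = ‖A_i‖²−L_i²
q_1 = 16.0000+64.0000−58.0000 = 22.0000
row 1: 8.0000x + 0.0000y = 8.0000  (q_2=14.0000)
row 2: 0.0000x + 16.0000y = 16.0000  (q_3=6.0000)
row 3: 8.0000x + 8.0000y = 16.0000  (q_4=6.0000)
Cramer on rows 1–2 → x = 1.0000, y = 1.0000
check cable 4: ‖A_4−P‖² = 10.0000 ≈ L_4² = 10.0000 ✓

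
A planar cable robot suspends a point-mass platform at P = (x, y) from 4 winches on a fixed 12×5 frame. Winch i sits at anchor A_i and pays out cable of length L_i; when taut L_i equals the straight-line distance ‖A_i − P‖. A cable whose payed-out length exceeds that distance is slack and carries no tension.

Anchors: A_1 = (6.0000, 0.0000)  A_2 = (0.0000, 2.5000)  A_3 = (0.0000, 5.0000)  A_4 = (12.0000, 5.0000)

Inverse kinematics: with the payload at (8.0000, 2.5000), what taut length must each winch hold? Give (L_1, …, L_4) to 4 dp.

(3.2016, 8.0000, 8.3815, 4.7170)

L_1 = √((6.0000−8.0000)² + (0.0000−2.5000)²) = 3.2016
L_2 = √((0.0000−8.0000)² + (2.5000−2.5000)²) = 8.0000
L_3 = √((0.0000−8.0000)² + (5.0000−2.5000)²) = 8.3815
L_4 = √((12.0000−8.0000)² + (5.0000−2.5000)²) = 4.7170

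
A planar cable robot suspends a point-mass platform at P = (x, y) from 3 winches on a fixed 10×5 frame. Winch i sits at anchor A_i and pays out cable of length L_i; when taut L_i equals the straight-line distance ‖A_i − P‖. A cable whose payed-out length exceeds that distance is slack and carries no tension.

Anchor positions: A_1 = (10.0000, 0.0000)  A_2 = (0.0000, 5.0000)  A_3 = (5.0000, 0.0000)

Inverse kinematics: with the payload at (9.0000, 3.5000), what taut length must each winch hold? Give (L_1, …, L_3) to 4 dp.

L_1: Δ = A_1−P = (1.0000, -3.5000) → ‖Δ‖ = √13.2500 = 3.6401
L_2: Δ = A_2−P = (-9.0000, 1.5000) → ‖Δ‖ = √83.2500 = 9.1241
L_3: Δ = A_3−P = (-4.0000, -3.5000) → ‖Δ‖ = √28.2500 = 5.3151

(3.6401, 9.1241, 5.3151)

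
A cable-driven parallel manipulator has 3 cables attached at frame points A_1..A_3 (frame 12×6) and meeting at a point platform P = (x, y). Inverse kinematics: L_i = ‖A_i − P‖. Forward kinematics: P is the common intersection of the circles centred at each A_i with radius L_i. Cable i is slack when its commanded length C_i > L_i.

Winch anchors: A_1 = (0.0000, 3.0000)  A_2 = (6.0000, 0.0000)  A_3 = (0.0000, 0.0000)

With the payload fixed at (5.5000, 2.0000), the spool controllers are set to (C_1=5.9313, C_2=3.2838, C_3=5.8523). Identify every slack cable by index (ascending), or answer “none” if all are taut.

1, 2

cable 1: √((-5.5000)²+(1.0000)²)=5.5902, C_1=5.9313: slack
cable 2: √((0.5000)²+(-2.0000)²)=2.0616, C_2=3.2838: slack
cable 3: √((-5.5000)²+(-2.0000)²)=5.8523, C_3=5.8523: taut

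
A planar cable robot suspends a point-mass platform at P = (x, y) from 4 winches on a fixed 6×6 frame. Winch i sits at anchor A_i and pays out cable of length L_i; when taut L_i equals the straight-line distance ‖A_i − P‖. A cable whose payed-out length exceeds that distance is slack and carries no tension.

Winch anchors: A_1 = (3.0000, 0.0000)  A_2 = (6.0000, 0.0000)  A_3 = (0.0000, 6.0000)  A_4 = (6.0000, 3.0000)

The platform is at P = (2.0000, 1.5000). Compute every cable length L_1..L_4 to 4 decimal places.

(1.8028, 4.2720, 4.9244, 4.2720)

L_1 = √((3.0000−2.0000)² + (0.0000−1.5000)²) = 1.8028
L_2 = √((6.0000−2.0000)² + (0.0000−1.5000)²) = 4.2720
L_3 = √((0.0000−2.0000)² + (6.0000−1.5000)²) = 4.9244
L_4 = √((6.0000−2.0000)² + (3.0000−1.5000)²) = 4.2720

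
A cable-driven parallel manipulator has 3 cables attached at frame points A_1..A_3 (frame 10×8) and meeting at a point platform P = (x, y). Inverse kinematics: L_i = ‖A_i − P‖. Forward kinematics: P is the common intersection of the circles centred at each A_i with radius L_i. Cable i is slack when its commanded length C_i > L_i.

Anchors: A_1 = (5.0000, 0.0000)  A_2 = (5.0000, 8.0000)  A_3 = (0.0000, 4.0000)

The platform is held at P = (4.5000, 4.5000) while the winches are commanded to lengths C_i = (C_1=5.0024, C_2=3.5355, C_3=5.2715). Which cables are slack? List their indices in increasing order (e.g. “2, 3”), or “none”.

1, 3

cable 1: √((0.5000)²+(-4.5000)²)=4.5277, C_1=5.0024: slack
cable 2: √((0.5000)²+(3.5000)²)=3.5355, C_2=3.5355: taut
cable 3: √((-4.5000)²+(-0.5000)²)=4.5277, C_3=5.2715: slack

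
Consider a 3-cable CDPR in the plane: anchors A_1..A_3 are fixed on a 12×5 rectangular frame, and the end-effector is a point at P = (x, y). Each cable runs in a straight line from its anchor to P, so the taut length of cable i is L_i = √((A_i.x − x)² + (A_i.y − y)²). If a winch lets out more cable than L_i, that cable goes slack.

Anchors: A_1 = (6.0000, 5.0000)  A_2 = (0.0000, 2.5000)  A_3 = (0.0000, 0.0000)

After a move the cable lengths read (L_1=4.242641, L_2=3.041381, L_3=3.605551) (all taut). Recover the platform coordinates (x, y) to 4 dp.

circle eqns → linear via eq_j − eq_1; set c_j = A_j·A_j − L_j²
c_1 = 36.0000+25.0000−18.0000 = 43.0000
12.0000·x + 5.0000·y = c_1−c_2 = 46.0000
12.0000·x + 10.0000·y = c_1−c_3 = 56.0000
solve first two rows → x=3.0000, y=2.0000

(3.0000, 2.0000)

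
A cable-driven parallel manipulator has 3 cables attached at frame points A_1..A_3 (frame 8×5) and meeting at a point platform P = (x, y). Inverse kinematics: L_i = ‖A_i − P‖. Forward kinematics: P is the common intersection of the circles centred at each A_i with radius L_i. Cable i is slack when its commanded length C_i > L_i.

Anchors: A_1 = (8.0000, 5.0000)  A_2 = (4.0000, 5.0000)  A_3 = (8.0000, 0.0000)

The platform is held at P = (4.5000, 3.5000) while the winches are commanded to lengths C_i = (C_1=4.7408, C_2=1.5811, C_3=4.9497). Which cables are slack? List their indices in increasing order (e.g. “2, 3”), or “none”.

1

i=1: geometric 3.8079 vs commanded 4.7408 ⇒ slack
i=2: geometric 1.5811 vs commanded 1.5811 ⇒ taut
i=3: geometric 4.9497 vs commanded 4.9497 ⇒ taut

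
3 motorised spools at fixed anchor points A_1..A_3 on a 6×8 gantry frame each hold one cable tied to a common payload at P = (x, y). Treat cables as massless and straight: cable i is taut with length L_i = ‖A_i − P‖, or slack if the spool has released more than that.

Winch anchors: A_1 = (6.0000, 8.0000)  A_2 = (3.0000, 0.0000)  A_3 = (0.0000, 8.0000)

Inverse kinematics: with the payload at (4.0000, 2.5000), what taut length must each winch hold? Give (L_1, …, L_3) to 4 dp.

L_1: Δ = A_1−P = (2.0000, 5.5000) → ‖Δ‖ = √34.2500 = 5.8523
L_2: Δ = A_2−P = (-1.0000, -2.5000) → ‖Δ‖ = √7.2500 = 2.6926
L_3: Δ = A_3−P = (-4.0000, 5.5000) → ‖Δ‖ = √46.2500 = 6.8007

(5.8523, 2.6926, 6.8007)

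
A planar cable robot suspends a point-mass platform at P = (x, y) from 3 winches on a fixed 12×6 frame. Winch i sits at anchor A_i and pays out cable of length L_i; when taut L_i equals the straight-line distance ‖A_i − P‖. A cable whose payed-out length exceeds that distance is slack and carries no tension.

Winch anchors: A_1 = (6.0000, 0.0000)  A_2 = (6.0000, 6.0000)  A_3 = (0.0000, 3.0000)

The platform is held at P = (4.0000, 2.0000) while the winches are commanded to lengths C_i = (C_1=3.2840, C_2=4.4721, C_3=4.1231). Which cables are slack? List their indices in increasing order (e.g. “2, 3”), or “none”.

1

cable 1: L_1 = ‖A_1−P‖ = 2.8284;  C_1 = 3.2840 → slack
cable 2: L_2 = ‖A_2−P‖ = 4.4721;  C_2 = 4.4721 → taut
cable 3: L_3 = ‖A_3−P‖ = 4.1231;  C_3 = 4.1231 → taut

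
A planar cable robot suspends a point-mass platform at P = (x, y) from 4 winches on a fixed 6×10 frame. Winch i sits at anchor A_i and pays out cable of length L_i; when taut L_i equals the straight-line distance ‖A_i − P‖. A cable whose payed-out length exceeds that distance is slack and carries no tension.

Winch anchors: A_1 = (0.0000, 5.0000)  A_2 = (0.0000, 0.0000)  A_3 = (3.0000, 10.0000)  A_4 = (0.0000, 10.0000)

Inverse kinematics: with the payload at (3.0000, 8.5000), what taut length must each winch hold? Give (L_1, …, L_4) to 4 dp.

L_1: Δ = A_1−P = (-3.0000, -3.5000) → ‖Δ‖ = √21.2500 = 4.6098
L_2: Δ = A_2−P = (-3.0000, -8.5000) → ‖Δ‖ = √81.2500 = 9.0139
L_3: Δ = A_3−P = (0.0000, 1.5000) → ‖Δ‖ = √2.2500 = 1.5000
L_4: Δ = A_4−P = (-3.0000, 1.5000) → ‖Δ‖ = √11.2500 = 3.3541

(4.6098, 9.0139, 1.5000, 3.3541)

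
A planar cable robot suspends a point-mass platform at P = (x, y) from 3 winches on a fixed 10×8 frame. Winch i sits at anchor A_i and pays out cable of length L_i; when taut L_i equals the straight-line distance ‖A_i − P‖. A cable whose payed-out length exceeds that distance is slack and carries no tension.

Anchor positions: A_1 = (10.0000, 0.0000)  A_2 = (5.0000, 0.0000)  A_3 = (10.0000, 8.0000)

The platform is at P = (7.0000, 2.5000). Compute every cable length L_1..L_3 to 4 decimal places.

(3.9051, 3.2016, 6.2650)

cable 1: Δx=3.0000, Δy=-2.5000; L_1 = √(Δx²+Δy²) = 3.9051
cable 2: Δx=-2.0000, Δy=-2.5000; L_2 = √(Δx²+Δy²) = 3.2016
cable 3: Δx=3.0000, Δy=5.5000; L_3 = √(Δx²+Δy²) = 6.2650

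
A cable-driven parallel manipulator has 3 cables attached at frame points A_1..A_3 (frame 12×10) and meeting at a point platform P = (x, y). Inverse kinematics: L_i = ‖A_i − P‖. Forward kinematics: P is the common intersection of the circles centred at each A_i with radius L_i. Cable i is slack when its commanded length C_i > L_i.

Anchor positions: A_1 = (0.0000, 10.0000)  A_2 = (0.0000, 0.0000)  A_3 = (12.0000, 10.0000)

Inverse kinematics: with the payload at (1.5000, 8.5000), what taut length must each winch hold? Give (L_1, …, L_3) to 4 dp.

cable 1: Δx=-1.5000, Δy=1.5000; L_1 = √(Δx²+Δy²) = 2.1213
cable 2: Δx=-1.5000, Δy=-8.5000; L_2 = √(Δx²+Δy²) = 8.6313
cable 3: Δx=10.5000, Δy=1.5000; L_3 = √(Δx²+Δy²) = 10.6066

(2.1213, 8.6313, 10.6066)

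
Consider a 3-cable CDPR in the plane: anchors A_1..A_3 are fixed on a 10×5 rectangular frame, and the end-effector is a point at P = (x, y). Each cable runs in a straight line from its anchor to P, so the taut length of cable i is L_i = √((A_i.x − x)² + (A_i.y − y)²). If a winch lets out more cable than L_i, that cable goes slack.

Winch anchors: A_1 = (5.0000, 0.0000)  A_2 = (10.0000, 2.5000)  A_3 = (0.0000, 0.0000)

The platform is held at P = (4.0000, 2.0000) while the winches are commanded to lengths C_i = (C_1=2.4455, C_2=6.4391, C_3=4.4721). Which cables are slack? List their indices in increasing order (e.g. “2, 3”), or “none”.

1, 2

cable 1: L_1 = ‖A_1−P‖ = 2.2361;  C_1 = 2.4455 → slack
cable 2: L_2 = ‖A_2−P‖ = 6.0208;  C_2 = 6.4391 → slack
cable 3: L_3 = ‖A_3−P‖ = 4.4721;  C_3 = 4.4721 → taut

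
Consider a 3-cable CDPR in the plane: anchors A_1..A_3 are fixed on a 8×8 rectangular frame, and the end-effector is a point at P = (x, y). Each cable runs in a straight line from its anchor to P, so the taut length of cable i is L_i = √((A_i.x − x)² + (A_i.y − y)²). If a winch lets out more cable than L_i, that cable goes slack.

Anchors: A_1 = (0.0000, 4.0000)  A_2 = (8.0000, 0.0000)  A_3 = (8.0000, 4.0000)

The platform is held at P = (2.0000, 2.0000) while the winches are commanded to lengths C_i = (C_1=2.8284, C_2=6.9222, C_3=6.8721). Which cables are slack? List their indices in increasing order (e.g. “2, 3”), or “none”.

2, 3

cable 1: L_1 = ‖A_1−P‖ = 2.8284;  C_1 = 2.8284 → taut
cable 2: L_2 = ‖A_2−P‖ = 6.3246;  C_2 = 6.9222 → slack
cable 3: L_3 = ‖A_3−P‖ = 6.3246;  C_3 = 6.8721 → slack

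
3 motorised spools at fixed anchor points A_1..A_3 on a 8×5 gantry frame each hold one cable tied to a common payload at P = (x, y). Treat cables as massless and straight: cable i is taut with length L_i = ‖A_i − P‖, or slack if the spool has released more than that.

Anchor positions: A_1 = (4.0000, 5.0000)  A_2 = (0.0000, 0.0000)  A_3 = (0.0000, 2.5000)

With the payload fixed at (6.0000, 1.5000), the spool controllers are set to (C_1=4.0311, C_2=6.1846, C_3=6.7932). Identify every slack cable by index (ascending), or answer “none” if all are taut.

cable 1: √((-2.0000)²+(3.5000)²)=4.0311, C_1=4.0311: taut
cable 2: √((-6.0000)²+(-1.5000)²)=6.1847, C_2=6.1846: taut
cable 3: √((-6.0000)²+(1.0000)²)=6.0828, C_3=6.7932: slack

3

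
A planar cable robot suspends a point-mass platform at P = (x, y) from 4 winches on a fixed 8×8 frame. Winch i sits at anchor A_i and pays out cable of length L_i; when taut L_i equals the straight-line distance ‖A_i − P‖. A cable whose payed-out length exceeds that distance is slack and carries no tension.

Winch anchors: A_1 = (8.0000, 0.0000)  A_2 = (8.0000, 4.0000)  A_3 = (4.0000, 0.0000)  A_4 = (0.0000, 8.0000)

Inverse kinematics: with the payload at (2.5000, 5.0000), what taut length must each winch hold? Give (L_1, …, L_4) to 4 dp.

(7.4330, 5.5902, 5.2202, 3.9051)

cable 1: Δx=5.5000, Δy=-5.0000; L_1 = √(Δx²+Δy²) = 7.4330
cable 2: Δx=5.5000, Δy=-1.0000; L_2 = √(Δx²+Δy²) = 5.5902
cable 3: Δx=1.5000, Δy=-5.0000; L_3 = √(Δx²+Δy²) = 5.2202
cable 4: Δx=-2.5000, Δy=3.0000; L_4 = √(Δx²+Δy²) = 3.9051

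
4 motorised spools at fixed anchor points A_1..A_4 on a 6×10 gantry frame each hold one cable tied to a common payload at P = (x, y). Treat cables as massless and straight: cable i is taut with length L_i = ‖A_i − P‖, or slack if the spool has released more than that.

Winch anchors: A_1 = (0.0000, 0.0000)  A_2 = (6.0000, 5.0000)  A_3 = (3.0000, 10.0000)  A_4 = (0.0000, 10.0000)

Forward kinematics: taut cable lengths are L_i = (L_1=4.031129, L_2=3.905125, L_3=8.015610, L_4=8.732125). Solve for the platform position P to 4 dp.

(3.5000, 2.0000)

circle eqns → linear via eq_j − eq_1; set c_j = A_j·A_j − L_j²
c_1 = 0.0000+0.0000−16.2500 = -16.2500
-12.0000·x − 10.0000·y = c_1−c_2 = -62.0000
-6.0000·x − 20.0000·y = c_1−c_3 = -61.0000
0.0000·x − 20.0000·y = c_1−c_4 = -40.0000
solve first two rows → x=3.5000, y=2.0000
check cable 4: ‖A_4−P‖² = 76.2500 ≈ L_4² = 76.2500 ✓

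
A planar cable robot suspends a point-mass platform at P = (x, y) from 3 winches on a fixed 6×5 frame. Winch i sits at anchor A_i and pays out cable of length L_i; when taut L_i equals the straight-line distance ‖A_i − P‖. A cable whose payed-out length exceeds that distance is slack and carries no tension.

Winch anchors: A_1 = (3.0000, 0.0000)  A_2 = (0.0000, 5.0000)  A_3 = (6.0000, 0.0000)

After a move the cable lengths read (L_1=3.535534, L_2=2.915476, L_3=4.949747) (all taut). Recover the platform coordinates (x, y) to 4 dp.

(2.5000, 3.5000)

expand ‖A_i−P‖²=L_i² and subtract eq 1 (q_i ≔ ‖A_i‖²−L_i²)
q_1 = 9.0000+0.0000−12.5000 = -3.5000
eq1−eq2 → [6.0000  -10.0000]·P = -20.0000
eq1−eq3 → [-6.0000  0.0000]·P = -15.0000
2×2 solve → P = (2.5000, 3.5000)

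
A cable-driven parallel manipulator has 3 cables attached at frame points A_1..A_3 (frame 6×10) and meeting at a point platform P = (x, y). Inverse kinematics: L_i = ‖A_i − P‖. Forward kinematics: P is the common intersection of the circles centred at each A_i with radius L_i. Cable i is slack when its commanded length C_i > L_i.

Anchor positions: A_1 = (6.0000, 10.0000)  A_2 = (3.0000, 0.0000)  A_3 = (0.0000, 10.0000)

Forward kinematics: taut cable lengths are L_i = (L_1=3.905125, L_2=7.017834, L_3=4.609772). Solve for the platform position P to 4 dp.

(3.5000, 7.0000)

circle eqns → linear via eq_j − eq_1; set c_j = A_j·A_j − L_j²
c_1 = 36.0000+100.0000−15.2500 = 120.7500
6.0000·x + 20.0000·y = c_1−c_2 = 161.0000
12.0000·x + 0.0000·y = c_1−c_3 = 42.0000
solve first two rows → x=3.5000, y=7.0000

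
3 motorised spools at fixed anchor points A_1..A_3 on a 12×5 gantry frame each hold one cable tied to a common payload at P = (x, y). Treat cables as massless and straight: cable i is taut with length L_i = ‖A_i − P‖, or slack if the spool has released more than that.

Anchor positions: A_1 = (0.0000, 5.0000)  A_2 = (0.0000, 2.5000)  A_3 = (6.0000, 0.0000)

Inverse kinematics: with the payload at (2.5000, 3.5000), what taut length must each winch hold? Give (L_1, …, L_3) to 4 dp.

(2.9155, 2.6926, 4.9497)

L_1 = √((0.0000−2.5000)² + (5.0000−3.5000)²) = 2.9155
L_2 = √((0.0000−2.5000)² + (2.5000−3.5000)²) = 2.6926
L_3 = √((6.0000−2.5000)² + (0.0000−3.5000)²) = 4.9497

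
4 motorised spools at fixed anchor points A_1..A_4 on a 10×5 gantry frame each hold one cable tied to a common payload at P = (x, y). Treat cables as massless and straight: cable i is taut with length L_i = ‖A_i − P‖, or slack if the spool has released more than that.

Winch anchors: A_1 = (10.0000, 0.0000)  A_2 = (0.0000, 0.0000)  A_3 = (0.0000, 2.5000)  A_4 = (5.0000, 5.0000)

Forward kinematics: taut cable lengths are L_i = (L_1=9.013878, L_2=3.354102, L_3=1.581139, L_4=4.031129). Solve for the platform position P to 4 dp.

circle eqns → linear via eq_j − eq_1; set k_j = A_j·A_j − L_j²
k_1 = 100.0000+0.0000−81.2500 = 18.7500
20.0000·x + 0.0000·y = k_1−k_2 = 30.0000
20.0000·x − 5.0000·y = k_1−k_3 = 15.0000
10.0000·x − 10.0000·y = k_1−k_4 = -15.0000
solve first two rows → x=1.5000, y=3.0000
check cable 4: ‖A_4−P‖² = 16.2500 ≈ L_4² = 16.2500 ✓

(1.5000, 3.0000)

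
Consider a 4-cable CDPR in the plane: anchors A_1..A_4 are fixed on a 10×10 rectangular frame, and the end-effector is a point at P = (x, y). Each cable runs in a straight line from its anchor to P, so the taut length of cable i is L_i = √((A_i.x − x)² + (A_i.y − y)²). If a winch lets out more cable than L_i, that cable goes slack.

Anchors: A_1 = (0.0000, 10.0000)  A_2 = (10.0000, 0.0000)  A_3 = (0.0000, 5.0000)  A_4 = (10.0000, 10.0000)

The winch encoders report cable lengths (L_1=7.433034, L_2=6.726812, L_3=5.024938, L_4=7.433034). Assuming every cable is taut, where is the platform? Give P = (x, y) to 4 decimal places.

(5.0000, 4.5000)

expand ‖A_i−P‖²=L_i² and subtract eq 1 (c_i ≔ ‖A_i‖²−L_i²)
c_1 = 0.0000+100.0000−55.2500 = 44.7500
eq1−eq2 → [-20.0000  20.0000]·P = -10.0000
eq1−eq3 → [0.0000  10.0000]·P = 45.0000
eq1−eq4 → [-20.0000  0.0000]·P = -100.0000
2×2 solve → P = (5.0000, 4.5000)
check cable 4: ‖A_4−P‖² = 55.2500 ≈ L_4² = 55.2500 ✓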